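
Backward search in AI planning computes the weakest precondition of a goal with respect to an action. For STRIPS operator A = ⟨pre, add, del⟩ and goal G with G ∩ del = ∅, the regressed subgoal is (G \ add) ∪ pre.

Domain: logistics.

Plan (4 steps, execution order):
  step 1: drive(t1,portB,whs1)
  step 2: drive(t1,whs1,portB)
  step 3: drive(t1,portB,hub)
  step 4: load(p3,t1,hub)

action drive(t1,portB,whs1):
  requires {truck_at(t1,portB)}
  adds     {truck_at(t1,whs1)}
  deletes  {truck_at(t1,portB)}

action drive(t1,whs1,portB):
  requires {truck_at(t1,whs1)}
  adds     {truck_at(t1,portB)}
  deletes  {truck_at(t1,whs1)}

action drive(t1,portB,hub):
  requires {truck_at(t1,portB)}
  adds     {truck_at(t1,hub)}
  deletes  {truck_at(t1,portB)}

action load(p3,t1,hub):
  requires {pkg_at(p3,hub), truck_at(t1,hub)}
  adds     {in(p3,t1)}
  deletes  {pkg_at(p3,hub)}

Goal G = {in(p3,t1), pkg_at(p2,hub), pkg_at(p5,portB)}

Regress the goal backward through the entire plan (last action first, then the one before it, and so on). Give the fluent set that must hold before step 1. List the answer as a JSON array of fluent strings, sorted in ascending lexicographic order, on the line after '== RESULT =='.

Work backward from the goal:
  through step 4 (load(p3,t1,hub)): drop {in(p3,t1)}, keep {pkg_at(p2,hub), pkg_at(p5,portB)}, require {pkg_at(p3,hub), truck_at(t1,hub)}
    → {pkg_at(p2,hub), pkg_at(p3,hub), pkg_at(p5,portB), truck_at(t1,hub)}
  through step 3 (drive(t1,portB,hub)): drop {truck_at(t1,hub)}, keep {pkg_at(p2,hub), pkg_at(p3,hub), pkg_at(p5,portB)}, require {truck_at(t1,portB)}
    → {pkg_at(p2,hub), pkg_at(p3,hub), pkg_at(p5,portB), truck_at(t1,portB)}
  through step 2 (drive(t1,whs1,portB)): drop {truck_at(t1,portB)}, keep {pkg_at(p2,hub), pkg_at(p3,hub), pkg_at(p5,portB)}, require {truck_at(t1,whs1)}
    → {pkg_at(p2,hub), pkg_at(p3,hub), pkg_at(p5,portB), truck_at(t1,whs1)}
  through step 1 (drive(t1,portB,whs1)): drop {truck_at(t1,whs1)}, keep {pkg_at(p2,hub), pkg_at(p3,hub), pkg_at(p5,portB)}, require {truck_at(t1,portB)}
    → {pkg_at(p2,hub), pkg_at(p3,hub), pkg_at(p5,portB), truck_at(t1,portB)}

== RESULT ==
["pkg_at(p2,hub)", "pkg_at(p3,hub)", "pkg_at(p5,portB)", "truck_at(t1,portB)"]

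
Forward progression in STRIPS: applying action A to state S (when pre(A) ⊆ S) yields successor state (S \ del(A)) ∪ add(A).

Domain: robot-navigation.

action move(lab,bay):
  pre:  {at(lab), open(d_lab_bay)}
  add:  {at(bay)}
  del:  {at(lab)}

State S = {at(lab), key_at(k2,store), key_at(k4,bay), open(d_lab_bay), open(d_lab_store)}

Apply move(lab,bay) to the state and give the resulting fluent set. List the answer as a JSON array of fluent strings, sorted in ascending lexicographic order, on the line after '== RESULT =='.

Progress:
  pre ⊆ S: {at(lab), open(d_lab_bay)} ⊆ S  — applicable
  S \ del = {key_at(k2,store), key_at(k4,bay), open(d_lab_bay), open(d_lab_store)}
  ∪ add   = {at(bay), key_at(k2,store), key_at(k4,bay), open(d_lab_bay), open(d_lab_store)}

== RESULT ==
["at(bay)", "key_at(k2,store)", "key_at(k4,bay)", "open(d_lab_bay)", "open(d_lab_store)"]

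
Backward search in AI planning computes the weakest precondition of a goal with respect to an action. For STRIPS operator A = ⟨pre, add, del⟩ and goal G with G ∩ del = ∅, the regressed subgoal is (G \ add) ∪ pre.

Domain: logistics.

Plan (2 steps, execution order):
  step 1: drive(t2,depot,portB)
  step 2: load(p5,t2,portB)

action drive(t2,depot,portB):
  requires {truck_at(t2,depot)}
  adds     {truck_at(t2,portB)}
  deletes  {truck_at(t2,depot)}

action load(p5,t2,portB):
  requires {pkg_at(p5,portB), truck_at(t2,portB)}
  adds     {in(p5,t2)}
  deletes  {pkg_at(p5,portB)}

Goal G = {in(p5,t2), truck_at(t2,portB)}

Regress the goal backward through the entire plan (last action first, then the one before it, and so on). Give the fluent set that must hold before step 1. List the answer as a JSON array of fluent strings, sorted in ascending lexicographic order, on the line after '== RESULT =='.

Regress step by step:
  through step 2 (load(p5,t2,portB)): drop {in(p5,t2)}, keep {truck_at(t2,portB)}, require {pkg_at(p5,portB), truck_at(t2,portB)}
    → {pkg_at(p5,portB), truck_at(t2,portB)}
  through step 1 (drive(t2,depot,portB)): drop {truck_at(t2,portB)}, keep {pkg_at(p5,portB)}, require {truck_at(t2,depot)}
    → {pkg_at(p5,portB), truck_at(t2,depot)}

== RESULT ==
["pkg_at(p5,portB)", "truck_at(t2,depot)"]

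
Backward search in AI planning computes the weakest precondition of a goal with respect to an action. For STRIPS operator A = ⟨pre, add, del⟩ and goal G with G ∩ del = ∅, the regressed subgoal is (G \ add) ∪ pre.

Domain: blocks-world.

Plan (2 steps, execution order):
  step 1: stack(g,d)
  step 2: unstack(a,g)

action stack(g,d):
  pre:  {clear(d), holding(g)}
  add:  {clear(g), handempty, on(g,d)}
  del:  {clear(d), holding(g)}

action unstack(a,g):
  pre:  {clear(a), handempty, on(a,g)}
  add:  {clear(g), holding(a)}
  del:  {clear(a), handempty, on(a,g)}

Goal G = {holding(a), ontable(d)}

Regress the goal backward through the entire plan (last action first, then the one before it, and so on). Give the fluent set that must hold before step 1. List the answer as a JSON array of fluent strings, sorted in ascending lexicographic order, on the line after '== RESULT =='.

Regress step by step:
  through step 2 (unstack(a,g)): drop {holding(a)}, keep {ontable(d)}, require {clear(a), handempty, on(a,g)}
    → {clear(a), handempty, on(a,g), ontable(d)}
  through step 1 (stack(g,d)): drop {handempty}, keep {clear(a), on(a,g), ontable(d)}, require {clear(d), holding(g)}
    → {clear(a), clear(d), holding(g), on(a,g), ontable(d)}

== RESULT ==
["clear(a)", "clear(d)", "holding(g)", "on(a,g)", "ontable(d)"]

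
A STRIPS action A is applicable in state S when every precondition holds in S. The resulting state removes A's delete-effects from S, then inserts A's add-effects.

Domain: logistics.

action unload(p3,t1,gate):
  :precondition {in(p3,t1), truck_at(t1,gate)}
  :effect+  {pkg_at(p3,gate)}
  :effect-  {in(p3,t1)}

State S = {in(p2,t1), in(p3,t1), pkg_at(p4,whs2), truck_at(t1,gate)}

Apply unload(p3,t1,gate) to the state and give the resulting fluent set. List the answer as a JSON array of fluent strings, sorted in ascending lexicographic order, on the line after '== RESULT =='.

Compute (S \ del) ∪ add:
  pre ⊆ S: {in(p3,t1), truck_at(t1,gate)} ⊆ S  — applicable
  S \ del = {in(p2,t1), pkg_at(p4,whs2), truck_at(t1,gate)}
  ∪ add   = {in(p2,t1), pkg_at(p3,gate), pkg_at(p4,whs2), truck_at(t1,gate)}

== RESULT ==
["in(p2,t1)", "pkg_at(p3,gate)", "pkg_at(p4,whs2)", "truck_at(t1,gate)"]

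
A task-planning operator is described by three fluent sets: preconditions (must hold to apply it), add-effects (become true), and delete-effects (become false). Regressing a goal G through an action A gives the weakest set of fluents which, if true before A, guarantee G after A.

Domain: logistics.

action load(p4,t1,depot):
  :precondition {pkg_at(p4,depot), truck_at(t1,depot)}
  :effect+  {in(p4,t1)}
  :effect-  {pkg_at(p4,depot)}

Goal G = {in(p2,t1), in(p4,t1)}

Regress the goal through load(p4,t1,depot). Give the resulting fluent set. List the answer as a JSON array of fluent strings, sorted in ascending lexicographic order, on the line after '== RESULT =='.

Regress:
  G ∩ del = {}  (empty — regression defined)
  G \ add = {in(p2,t1), in(p4,t1)} \ {in(p4,t1)} = {in(p2,t1)}
  ∪ pre   = {in(p2,t1)} ∪ {pkg_at(p4,depot), truck_at(t1,depot)}
          = {in(p2,t1), pkg_at(p4,depot), truck_at(t1,depot)}

== RESULT ==
["in(p2,t1)", "pkg_at(p4,depot)", "truck_at(t1,depot)"]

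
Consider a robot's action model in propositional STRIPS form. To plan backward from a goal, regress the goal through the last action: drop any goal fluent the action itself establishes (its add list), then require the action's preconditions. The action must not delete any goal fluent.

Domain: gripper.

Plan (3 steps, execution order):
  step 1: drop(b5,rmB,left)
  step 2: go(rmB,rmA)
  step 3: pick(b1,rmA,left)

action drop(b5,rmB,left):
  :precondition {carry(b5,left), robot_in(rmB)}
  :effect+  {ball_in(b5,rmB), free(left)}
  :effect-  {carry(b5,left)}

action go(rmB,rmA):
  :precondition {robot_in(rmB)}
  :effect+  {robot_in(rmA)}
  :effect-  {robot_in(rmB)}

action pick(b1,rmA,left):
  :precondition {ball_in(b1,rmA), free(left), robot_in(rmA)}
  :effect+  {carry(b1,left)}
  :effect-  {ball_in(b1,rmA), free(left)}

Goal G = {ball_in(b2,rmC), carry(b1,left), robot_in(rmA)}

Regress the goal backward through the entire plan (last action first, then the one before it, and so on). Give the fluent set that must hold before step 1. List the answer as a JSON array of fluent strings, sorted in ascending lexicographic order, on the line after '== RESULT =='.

Regress step by step:
  through step 3 (pick(b1,rmA,left)): drop {carry(b1,left)}, keep {ball_in(b2,rmC), robot_in(rmA)}, require {ball_in(b1,rmA), free(left), robot_in(rmA)}
    → {ball_in(b1,rmA), ball_in(b2,rmC), free(left), robot_in(rmA)}
  through step 2 (go(rmB,rmA)): drop {robot_in(rmA)}, keep {ball_in(b1,rmA), ball_in(b2,rmC), free(left)}, require {robot_in(rmB)}
    → {ball_in(b1,rmA), ball_in(b2,rmC), free(left), robot_in(rmB)}
  through step 1 (drop(b5,rmB,left)): drop {free(left)}, keep {ball_in(b1,rmA), ball_in(b2,rmC), robot_in(rmB)}, require {carry(b5,left), robot_in(rmB)}
    → {ball_in(b1,rmA), ball_in(b2,rmC), carry(b5,left), robot_in(rmB)}

== RESULT ==
["ball_in(b1,rmA)", "ball_in(b2,rmC)", "carry(b5,left)", "robot_in(rmB)"]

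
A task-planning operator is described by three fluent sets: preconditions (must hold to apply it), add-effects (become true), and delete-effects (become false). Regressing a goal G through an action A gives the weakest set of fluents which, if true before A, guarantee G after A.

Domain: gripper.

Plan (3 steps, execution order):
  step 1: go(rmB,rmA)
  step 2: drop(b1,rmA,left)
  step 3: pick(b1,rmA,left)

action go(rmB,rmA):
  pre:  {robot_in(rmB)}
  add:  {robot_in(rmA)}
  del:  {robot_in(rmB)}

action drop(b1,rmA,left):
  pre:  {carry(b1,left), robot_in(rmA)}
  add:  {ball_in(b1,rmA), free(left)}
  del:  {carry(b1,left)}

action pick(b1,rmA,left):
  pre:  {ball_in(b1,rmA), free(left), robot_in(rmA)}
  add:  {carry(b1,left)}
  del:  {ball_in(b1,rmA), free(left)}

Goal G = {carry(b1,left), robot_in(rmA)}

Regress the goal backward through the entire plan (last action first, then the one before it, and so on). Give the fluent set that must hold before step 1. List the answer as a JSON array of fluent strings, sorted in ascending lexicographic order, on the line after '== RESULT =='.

Regress step by step:
  through step 3 (pick(b1,rmA,left)): drop {carry(b1,left)}, keep {robot_in(rmA)}, require {ball_in(b1,rmA), free(left), robot_in(rmA)}
    → {ball_in(b1,rmA), free(left), robot_in(rmA)}
  through step 2 (drop(b1,rmA,left)): drop {ball_in(b1,rmA), free(left)}, keep {robot_in(rmA)}, require {carry(b1,left), robot_in(rmA)}
    → {carry(b1,left), robot_in(rmA)}
  through step 1 (go(rmB,rmA)): drop {robot_in(rmA)}, keep {carry(b1,left)}, require {robot_in(rmB)}
    → {carry(b1,left), robot_in(rmB)}

== RESULT ==
["carry(b1,left)", "robot_in(rmB)"]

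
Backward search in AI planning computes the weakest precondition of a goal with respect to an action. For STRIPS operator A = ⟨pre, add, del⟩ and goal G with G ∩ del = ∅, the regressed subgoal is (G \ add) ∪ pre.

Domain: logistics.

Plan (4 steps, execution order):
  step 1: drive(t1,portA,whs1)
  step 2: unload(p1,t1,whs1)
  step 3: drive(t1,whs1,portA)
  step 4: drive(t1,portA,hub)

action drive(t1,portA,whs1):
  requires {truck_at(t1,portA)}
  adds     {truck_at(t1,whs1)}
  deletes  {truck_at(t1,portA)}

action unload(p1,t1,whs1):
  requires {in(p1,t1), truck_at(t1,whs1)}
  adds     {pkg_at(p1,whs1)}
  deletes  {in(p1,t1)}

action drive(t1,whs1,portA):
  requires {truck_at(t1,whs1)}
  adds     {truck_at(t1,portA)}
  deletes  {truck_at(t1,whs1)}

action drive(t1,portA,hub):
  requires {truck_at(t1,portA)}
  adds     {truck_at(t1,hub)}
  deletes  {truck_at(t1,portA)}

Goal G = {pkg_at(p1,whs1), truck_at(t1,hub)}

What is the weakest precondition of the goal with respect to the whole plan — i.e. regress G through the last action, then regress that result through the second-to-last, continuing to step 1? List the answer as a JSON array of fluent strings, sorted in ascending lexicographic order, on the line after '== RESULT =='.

Regress step by step:
  through step 4 (drive(t1,portA,hub)): drop {truck_at(t1,hub)}, keep {pkg_at(p1,whs1)}, require {truck_at(t1,portA)}
    → {pkg_at(p1,whs1), truck_at(t1,portA)}
  through step 3 (drive(t1,whs1,portA)): drop {truck_at(t1,portA)}, keep {pkg_at(p1,whs1)}, require {truck_at(t1,whs1)}
    → {pkg_at(p1,whs1), truck_at(t1,whs1)}
  through step 2 (unload(p1,t1,whs1)): drop {pkg_at(p1,whs1)}, keep {truck_at(t1,whs1)}, require {in(p1,t1), truck_at(t1,whs1)}
    → {in(p1,t1), truck_at(t1,whs1)}
  through step 1 (drive(t1,portA,whs1)): drop {truck_at(t1,whs1)}, keep {in(p1,t1)}, require {truck_at(t1,portA)}
    → {in(p1,t1), truck_at(t1,portA)}

== RESULT ==
["in(p1,t1)", "truck_at(t1,portA)"]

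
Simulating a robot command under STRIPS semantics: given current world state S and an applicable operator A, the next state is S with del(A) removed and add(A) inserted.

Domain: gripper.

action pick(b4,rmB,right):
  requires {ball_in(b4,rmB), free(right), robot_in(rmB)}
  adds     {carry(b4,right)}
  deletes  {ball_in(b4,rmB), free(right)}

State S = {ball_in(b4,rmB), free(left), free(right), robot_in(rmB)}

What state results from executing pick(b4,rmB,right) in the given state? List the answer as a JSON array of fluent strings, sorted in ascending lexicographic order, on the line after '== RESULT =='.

Compute (S \ del) ∪ add:
  pre ⊆ S: {ball_in(b4,rmB), free(right), robot_in(rmB)} ⊆ S  — applicable
  S \ del = {free(left), robot_in(rmB)}
  ∪ add   = {carry(b4,right), free(left), robot_in(rmB)}

== RESULT ==
["carry(b4,right)", "free(left)", "robot_in(rmB)"]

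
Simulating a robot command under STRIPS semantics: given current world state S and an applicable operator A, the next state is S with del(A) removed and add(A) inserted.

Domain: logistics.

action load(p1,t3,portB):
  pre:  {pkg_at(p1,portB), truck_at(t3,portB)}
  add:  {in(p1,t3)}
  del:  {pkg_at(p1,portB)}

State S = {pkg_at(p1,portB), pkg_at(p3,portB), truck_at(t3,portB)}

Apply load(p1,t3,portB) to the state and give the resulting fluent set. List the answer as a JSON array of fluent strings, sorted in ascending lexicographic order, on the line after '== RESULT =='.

Progress:
  pre ⊆ S: {pkg_at(p1,portB), truck_at(t3,portB)} ⊆ S  — applicable
  S \ del = {pkg_at(p3,portB), truck_at(t3,portB)}
  ∪ add   = {in(p1,t3), pkg_at(p3,portB), truck_at(t3,portB)}

== RESULT ==
["in(p1,t3)", "pkg_at(p3,portB)", "truck_at(t3,portB)"]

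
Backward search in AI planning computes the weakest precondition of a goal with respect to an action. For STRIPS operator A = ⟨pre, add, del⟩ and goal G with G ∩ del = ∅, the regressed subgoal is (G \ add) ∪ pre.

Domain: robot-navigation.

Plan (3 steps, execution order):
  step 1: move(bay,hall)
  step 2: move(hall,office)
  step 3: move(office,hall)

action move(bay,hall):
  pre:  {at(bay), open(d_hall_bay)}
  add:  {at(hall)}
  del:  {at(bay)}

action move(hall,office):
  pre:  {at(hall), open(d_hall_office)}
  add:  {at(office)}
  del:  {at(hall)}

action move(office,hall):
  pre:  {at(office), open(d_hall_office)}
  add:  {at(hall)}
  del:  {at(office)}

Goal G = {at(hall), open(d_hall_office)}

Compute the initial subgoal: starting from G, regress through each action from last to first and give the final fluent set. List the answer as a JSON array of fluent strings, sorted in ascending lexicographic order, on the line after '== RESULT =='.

Work backward from the goal:
  through step 3 (move(office,hall)): drop {at(hall)}, keep {open(d_hall_office)}, require {at(office), open(d_hall_office)}
    → {at(office), open(d_hall_office)}
  through step 2 (move(hall,office)): drop {at(office)}, keep {open(d_hall_office)}, require {at(hall), open(d_hall_office)}
    → {at(hall), open(d_hall_office)}
  through step 1 (move(bay,hall)): drop {at(hall)}, keep {open(d_hall_office)}, require {at(bay), open(d_hall_bay)}
    → {at(bay), open(d_hall_bay), open(d_hall_office)}

== RESULT ==
["at(bay)", "open(d_hall_bay)", "open(d_hall_office)"]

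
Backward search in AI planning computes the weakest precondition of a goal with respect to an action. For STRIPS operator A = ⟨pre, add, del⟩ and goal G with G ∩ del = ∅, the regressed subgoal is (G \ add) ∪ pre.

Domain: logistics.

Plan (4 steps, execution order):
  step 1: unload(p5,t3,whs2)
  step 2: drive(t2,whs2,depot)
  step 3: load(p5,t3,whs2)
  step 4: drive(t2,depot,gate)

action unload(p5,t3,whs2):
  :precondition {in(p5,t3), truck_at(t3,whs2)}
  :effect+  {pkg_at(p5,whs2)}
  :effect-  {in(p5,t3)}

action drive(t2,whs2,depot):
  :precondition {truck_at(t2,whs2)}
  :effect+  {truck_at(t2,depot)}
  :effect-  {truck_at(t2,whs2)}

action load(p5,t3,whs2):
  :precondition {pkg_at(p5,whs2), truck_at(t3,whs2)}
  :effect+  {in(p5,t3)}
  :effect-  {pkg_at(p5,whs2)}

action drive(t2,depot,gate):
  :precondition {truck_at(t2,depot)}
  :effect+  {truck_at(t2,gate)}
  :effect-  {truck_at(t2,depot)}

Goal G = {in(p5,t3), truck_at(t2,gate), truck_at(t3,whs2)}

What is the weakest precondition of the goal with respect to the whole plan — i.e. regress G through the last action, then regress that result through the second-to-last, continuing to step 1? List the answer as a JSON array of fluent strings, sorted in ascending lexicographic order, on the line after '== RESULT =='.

Work backward from the goal:
  through step 4 (drive(t2,depot,gate)): drop {truck_at(t2,gate)}, keep {in(p5,t3), truck_at(t3,whs2)}, require {truck_at(t2,depot)}
    → {in(p5,t3), truck_at(t2,depot), truck_at(t3,whs2)}
  through step 3 (load(p5,t3,whs2)): drop {in(p5,t3)}, keep {truck_at(t2,depot), truck_at(t3,whs2)}, require {pkg_at(p5,whs2), truck_at(t3,whs2)}
    → {pkg_at(p5,whs2), truck_at(t2,depot), truck_at(t3,whs2)}
  through step 2 (drive(t2,whs2,depot)): drop {truck_at(t2,depot)}, keep {pkg_at(p5,whs2), truck_at(t3,whs2)}, require {truck_at(t2,whs2)}
    → {pkg_at(p5,whs2), truck_at(t2,whs2), truck_at(t3,whs2)}
  through step 1 (unload(p5,t3,whs2)): drop {pkg_at(p5,whs2)}, keep {truck_at(t2,whs2), truck_at(t3,whs2)}, require {in(p5,t3), truck_at(t3,whs2)}
    → {in(p5,t3), truck_at(t2,whs2), truck_at(t3,whs2)}

== RESULT ==
["in(p5,t3)", "truck_at(t2,whs2)", "truck_at(t3,whs2)"]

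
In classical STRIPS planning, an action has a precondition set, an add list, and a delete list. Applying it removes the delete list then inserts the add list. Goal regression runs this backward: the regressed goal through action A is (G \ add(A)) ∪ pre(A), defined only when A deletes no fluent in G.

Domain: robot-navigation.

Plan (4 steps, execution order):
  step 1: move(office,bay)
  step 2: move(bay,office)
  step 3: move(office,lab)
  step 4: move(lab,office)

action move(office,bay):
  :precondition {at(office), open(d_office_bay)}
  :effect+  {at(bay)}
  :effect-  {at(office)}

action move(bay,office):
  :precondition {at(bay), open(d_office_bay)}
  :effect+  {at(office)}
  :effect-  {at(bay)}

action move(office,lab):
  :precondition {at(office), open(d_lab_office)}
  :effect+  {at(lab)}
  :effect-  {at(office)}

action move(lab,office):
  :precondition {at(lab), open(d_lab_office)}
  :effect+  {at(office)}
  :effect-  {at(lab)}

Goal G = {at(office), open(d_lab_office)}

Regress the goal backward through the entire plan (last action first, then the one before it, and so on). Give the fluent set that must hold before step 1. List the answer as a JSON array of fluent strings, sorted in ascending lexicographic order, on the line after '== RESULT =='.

Work backward from the goal:
  through step 4 (move(lab,office)): drop {at(office)}, keep {open(d_lab_office)}, require {at(lab), open(d_lab_office)}
    → {at(lab), open(d_lab_office)}
  through step 3 (move(office,lab)): drop {at(lab)}, keep {open(d_lab_office)}, require {at(office), open(d_lab_office)}
    → {at(office), open(d_lab_office)}
  through step 2 (move(bay,office)): drop {at(office)}, keep {open(d_lab_office)}, require {at(bay), open(d_office_bay)}
    → {at(bay), open(d_lab_office), open(d_office_bay)}
  through step 1 (move(office,bay)): drop {at(bay)}, keep {open(d_lab_office), open(d_office_bay)}, require {at(office), open(d_office_bay)}
    → {at(office), open(d_lab_office), open(d_office_bay)}

== RESULT ==
["at(office)", "open(d_lab_office)", "open(d_office_bay)"]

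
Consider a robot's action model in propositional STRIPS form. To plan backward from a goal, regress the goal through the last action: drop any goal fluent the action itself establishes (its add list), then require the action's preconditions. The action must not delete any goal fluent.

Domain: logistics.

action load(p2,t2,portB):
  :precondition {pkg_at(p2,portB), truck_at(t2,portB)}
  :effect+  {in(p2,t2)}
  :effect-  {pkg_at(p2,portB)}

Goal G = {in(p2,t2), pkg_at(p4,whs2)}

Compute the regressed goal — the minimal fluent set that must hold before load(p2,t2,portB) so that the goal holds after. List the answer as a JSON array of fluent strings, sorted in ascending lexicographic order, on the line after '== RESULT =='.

Compute (G \ add) ∪ pre:
  G ∩ del = {}  (empty — regression defined)
  G \ add = {in(p2,t2), pkg_at(p4,whs2)} \ {in(p2,t2)} = {pkg_at(p4,whs2)}
  ∪ pre   = {pkg_at(p4,whs2)} ∪ {pkg_at(p2,portB), truck_at(t2,portB)}
          = {pkg_at(p2,portB), pkg_at(p4,whs2), truck_at(t2,portB)}

== RESULT ==
["pkg_at(p2,portB)", "pkg_at(p4,whs2)", "truck_at(t2,portB)"]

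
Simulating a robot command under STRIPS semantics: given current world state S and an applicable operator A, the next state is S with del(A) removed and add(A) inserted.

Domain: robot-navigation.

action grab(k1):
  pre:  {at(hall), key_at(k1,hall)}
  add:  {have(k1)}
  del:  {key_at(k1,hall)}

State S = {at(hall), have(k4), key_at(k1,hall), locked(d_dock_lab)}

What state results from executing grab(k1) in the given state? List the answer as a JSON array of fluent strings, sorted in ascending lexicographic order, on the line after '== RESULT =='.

Compute (S \ del) ∪ add:
  pre ⊆ S: {at(hall), key_at(k1,hall)} ⊆ S  — applicable
  S \ del = {at(hall), have(k4), locked(d_dock_lab)}
  ∪ add   = {at(hall), have(k1), have(k4), locked(d_dock_lab)}

== RESULT ==
["at(hall)", "have(k1)", "have(k4)", "locked(d_dock_lab)"]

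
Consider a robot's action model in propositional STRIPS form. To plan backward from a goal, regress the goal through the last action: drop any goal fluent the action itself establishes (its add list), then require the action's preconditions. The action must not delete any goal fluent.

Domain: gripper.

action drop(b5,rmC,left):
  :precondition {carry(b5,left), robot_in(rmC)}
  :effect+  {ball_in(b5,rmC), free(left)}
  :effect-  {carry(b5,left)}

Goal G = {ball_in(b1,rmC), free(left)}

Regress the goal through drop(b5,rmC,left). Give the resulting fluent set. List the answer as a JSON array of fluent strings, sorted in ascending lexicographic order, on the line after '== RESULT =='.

Regress:
  G ∩ del = {}  (empty — regression defined)
  G \ add = {ball_in(b1,rmC), free(left)} \ {ball_in(b5,rmC), free(left)} = {ball_in(b1,rmC)}
  ∪ pre   = {ball_in(b1,rmC)} ∪ {carry(b5,left), robot_in(rmC)}
          = {ball_in(b1,rmC), carry(b5,left), robot_in(rmC)}

== RESULT ==
["ball_in(b1,rmC)", "carry(b5,left)", "robot_in(rmC)"]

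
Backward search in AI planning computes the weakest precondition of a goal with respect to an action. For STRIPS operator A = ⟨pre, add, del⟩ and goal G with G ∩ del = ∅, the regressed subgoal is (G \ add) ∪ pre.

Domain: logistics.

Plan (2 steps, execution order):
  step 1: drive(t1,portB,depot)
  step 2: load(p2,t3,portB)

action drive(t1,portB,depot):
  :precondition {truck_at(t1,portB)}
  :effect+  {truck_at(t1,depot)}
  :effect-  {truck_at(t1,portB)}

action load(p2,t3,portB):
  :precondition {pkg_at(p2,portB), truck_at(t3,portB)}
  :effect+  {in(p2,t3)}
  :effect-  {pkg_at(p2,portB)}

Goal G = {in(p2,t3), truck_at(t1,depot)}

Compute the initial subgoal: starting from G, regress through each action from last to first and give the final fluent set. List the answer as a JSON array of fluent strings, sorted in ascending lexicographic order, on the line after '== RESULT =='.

Regress step by step:
  through step 2 (load(p2,t3,portB)): drop {in(p2,t3)}, keep {truck_at(t1,depot)}, require {pkg_at(p2,portB), truck_at(t3,portB)}
    → {pkg_at(p2,portB), truck_at(t1,depot), truck_at(t3,portB)}
  through step 1 (drive(t1,portB,depot)): drop {truck_at(t1,depot)}, keep {pkg_at(p2,portB), truck_at(t3,portB)}, require {truck_at(t1,portB)}
    → {pkg_at(p2,portB), truck_at(t1,portB), truck_at(t3,portB)}

== RESULT ==
["pkg_at(p2,portB)", "truck_at(t1,portB)", "truck_at(t3,portB)"]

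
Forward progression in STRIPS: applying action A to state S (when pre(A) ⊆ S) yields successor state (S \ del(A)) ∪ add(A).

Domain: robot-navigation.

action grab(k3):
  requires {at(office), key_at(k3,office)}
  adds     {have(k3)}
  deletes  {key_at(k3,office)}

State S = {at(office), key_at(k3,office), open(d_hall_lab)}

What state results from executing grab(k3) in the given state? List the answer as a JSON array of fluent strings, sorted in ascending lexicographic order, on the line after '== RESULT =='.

Progress:
  pre ⊆ S: {at(office), key_at(k3,office)} ⊆ S  — applicable
  S \ del = {at(office), open(d_hall_lab)}
  ∪ add   = {at(office), have(k3), open(d_hall_lab)}

== RESULT ==
["at(office)", "have(k3)", "open(d_hall_lab)"]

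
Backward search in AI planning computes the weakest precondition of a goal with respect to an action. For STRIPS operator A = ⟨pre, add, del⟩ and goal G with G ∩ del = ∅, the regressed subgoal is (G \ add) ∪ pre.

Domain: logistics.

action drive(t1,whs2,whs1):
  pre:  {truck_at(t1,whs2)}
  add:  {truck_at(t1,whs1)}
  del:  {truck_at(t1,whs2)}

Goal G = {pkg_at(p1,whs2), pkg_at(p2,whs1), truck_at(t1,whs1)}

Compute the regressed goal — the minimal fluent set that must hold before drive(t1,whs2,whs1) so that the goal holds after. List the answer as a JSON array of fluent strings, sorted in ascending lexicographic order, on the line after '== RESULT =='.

Compute (G \ add) ∪ pre:
  G ∩ del = {}  (empty — regression defined)
  G \ add = {pkg_at(p1,whs2), pkg_at(p2,whs1), truck_at(t1,whs1)} \ {truck_at(t1,whs1)} = {pkg_at(p1,whs2), pkg_at(p2,whs1)}
  ∪ pre   = {pkg_at(p1,whs2), pkg_at(p2,whs1)} ∪ {truck_at(t1,whs2)}
          = {pkg_at(p1,whs2), pkg_at(p2,whs1), truck_at(t1,whs2)}

== RESULT ==
["pkg_at(p1,whs2)", "pkg_at(p2,whs1)", "truck_at(t1,whs2)"]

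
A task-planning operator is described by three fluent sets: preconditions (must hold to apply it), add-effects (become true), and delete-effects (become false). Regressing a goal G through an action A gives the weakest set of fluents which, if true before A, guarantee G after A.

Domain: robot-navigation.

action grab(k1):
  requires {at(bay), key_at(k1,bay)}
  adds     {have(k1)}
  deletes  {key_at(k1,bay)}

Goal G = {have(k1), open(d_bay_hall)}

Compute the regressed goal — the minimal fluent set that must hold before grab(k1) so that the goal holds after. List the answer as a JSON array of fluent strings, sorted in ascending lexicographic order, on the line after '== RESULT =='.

Compute (G \ add) ∪ pre:
  G ∩ del = {}  (empty — regression defined)
  G \ add = {have(k1), open(d_bay_hall)} \ {have(k1)} = {open(d_bay_hall)}
  ∪ pre   = {open(d_bay_hall)} ∪ {at(bay), key_at(k1,bay)}
          = {at(bay), key_at(k1,bay), open(d_bay_hall)}

== RESULT ==
["at(bay)", "key_at(k1,bay)", "open(d_bay_hall)"]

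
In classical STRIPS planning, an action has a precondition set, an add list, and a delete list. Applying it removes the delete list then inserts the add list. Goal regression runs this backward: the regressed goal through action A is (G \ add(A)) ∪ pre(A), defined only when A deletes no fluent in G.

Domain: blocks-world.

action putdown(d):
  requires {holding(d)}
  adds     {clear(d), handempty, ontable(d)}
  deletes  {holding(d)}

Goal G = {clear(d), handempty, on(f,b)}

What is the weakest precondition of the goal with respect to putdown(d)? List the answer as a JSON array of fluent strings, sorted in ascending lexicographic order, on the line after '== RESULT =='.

Regress:
  G ∩ del = {}  (empty — regression defined)
  G \ add = {clear(d), handempty, on(f,b)} \ {clear(d), handempty, ontable(d)} = {on(f,b)}
  ∪ pre   = {on(f,b)} ∪ {holding(d)}
          = {holding(d), on(f,b)}

== RESULT ==
["holding(d)", "on(f,b)"]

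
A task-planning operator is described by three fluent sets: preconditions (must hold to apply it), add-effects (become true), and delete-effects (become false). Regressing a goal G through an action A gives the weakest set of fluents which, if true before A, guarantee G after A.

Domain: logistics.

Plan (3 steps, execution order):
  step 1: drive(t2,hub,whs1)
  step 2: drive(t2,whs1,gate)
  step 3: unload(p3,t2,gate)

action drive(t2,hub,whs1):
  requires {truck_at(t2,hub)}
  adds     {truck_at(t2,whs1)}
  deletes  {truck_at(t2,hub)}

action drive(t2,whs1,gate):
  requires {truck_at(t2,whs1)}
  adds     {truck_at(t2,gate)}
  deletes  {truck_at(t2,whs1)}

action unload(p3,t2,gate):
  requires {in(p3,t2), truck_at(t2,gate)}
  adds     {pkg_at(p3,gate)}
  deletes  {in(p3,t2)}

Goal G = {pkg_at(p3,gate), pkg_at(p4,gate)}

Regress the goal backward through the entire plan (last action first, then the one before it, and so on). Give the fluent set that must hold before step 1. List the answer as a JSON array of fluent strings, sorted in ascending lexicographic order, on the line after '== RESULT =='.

Regress step by step:
  through step 3 (unload(p3,t2,gate)): drop {pkg_at(p3,gate)}, keep {pkg_at(p4,gate)}, require {in(p3,t2), truck_at(t2,gate)}
    → {in(p3,t2), pkg_at(p4,gate), truck_at(t2,gate)}
  through step 2 (drive(t2,whs1,gate)): drop {truck_at(t2,gate)}, keep {in(p3,t2), pkg_at(p4,gate)}, require {truck_at(t2,whs1)}
    → {in(p3,t2), pkg_at(p4,gate), truck_at(t2,whs1)}
  through step 1 (drive(t2,hub,whs1)): drop {truck_at(t2,whs1)}, keep {in(p3,t2), pkg_at(p4,gate)}, require {truck_at(t2,hub)}
    → {in(p3,t2), pkg_at(p4,gate), truck_at(t2,hub)}

== RESULT ==
["in(p3,t2)", "pkg_at(p4,gate)", "truck_at(t2,hub)"]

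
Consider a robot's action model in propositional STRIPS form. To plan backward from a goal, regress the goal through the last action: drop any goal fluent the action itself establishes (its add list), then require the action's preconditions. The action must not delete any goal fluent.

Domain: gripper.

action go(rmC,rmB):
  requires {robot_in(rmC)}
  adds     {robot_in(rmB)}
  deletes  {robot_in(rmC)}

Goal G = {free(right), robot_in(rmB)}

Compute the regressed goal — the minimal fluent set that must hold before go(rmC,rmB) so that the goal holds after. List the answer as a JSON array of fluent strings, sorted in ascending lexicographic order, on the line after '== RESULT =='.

Regress:
  G ∩ del = {}  (empty — regression defined)
  G \ add = {free(right), robot_in(rmB)} \ {robot_in(rmB)} = {free(right)}
  ∪ pre   = {free(right)} ∪ {robot_in(rmC)}
          = {free(right), robot_in(rmC)}

== RESULT ==
["free(right)", "robot_in(rmC)"]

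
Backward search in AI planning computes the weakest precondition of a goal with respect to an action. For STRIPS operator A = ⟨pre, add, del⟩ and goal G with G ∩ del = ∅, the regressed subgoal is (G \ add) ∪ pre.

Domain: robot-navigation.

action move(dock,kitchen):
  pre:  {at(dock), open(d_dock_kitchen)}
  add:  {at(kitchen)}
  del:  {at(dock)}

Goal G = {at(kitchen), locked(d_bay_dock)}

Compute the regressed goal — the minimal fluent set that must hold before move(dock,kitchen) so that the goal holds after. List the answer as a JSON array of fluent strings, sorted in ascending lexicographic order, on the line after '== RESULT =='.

Compute (G \ add) ∪ pre:
  G ∩ del = {}  (empty — regression defined)
  G \ add = {at(kitchen), locked(d_bay_dock)} \ {at(kitchen)} = {locked(d_bay_dock)}
  ∪ pre   = {locked(d_bay_dock)} ∪ {at(dock), open(d_dock_kitchen)}
          = {at(dock), locked(d_bay_dock), open(d_dock_kitchen)}

== RESULT ==
["at(dock)", "locked(d_bay_dock)", "open(d_dock_kitchen)"]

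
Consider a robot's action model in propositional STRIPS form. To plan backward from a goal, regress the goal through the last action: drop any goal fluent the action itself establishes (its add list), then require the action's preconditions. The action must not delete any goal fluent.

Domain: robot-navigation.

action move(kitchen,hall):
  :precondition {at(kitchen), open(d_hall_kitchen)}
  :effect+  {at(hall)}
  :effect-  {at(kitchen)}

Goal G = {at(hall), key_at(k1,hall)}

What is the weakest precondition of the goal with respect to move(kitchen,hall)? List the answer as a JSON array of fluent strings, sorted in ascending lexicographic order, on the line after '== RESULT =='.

Regress:
  G ∩ del = {}  (empty — regression defined)
  G \ add = {at(hall), key_at(k1,hall)} \ {at(hall)} = {key_at(k1,hall)}
  ∪ pre   = {key_at(k1,hall)} ∪ {at(kitchen), open(d_hall_kitchen)}
          = {at(kitchen), key_at(k1,hall), open(d_hall_kitchen)}

== RESULT ==
["at(kitchen)", "key_at(k1,hall)", "open(d_hall_kitchen)"]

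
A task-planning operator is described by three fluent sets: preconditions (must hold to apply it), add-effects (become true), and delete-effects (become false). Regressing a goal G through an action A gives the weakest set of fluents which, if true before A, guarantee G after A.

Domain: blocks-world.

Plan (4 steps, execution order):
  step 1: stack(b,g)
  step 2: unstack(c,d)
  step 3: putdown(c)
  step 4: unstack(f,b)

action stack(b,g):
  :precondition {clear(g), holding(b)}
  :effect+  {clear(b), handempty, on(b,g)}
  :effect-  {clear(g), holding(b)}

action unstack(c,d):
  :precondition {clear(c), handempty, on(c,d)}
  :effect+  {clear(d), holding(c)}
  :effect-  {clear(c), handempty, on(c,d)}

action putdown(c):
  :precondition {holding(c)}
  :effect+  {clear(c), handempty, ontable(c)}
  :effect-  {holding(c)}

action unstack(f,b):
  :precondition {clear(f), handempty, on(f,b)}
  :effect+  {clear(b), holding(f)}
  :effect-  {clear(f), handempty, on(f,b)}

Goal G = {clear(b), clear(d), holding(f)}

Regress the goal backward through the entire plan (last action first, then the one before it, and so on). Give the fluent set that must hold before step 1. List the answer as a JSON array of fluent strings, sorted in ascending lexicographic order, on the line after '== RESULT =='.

Regress step by step:
  through step 4 (unstack(f,b)): drop {clear(b), holding(f)}, keep {clear(d)}, require {clear(f), handempty, on(f,b)}
    → {clear(d), clear(f), handempty, on(f,b)}
  through step 3 (putdown(c)): drop {handempty}, keep {clear(d), clear(f), on(f,b)}, require {holding(c)}
    → {clear(d), clear(f), holding(c), on(f,b)}
  through step 2 (unstack(c,d)): drop {clear(d), holding(c)}, keep {clear(f), on(f,b)}, require {clear(c), handempty, on(c,d)}
    → {clear(c), clear(f), handempty, on(c,d), on(f,b)}
  through step 1 (stack(b,g)): drop {handempty}, keep {clear(c), clear(f), on(c,d), on(f,b)}, require {clear(g), holding(b)}
    → {clear(c), clear(f), clear(g), holding(b), on(c,d), on(f,b)}

== RESULT ==
["clear(c)", "clear(f)", "clear(g)", "holding(b)", "on(c,d)", "on(f,b)"]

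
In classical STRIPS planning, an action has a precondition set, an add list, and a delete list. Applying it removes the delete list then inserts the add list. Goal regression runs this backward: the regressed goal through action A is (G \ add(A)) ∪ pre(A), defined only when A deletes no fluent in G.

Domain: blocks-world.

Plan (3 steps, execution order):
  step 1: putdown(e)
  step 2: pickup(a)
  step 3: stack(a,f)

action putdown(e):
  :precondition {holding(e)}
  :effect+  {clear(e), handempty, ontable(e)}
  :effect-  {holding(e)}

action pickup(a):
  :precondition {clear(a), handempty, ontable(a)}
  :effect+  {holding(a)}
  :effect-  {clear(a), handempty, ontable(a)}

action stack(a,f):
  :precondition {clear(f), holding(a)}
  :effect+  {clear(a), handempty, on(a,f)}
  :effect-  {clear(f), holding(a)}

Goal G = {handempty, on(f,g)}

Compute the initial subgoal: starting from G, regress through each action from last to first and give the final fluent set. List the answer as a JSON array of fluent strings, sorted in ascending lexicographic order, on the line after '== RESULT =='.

Work backward from the goal:
  through step 3 (stack(a,f)): drop {handempty}, keep {on(f,g)}, require {clear(f), holding(a)}
    → {clear(f), holding(a), on(f,g)}
  through step 2 (pickup(a)): drop {holding(a)}, keep {clear(f), on(f,g)}, require {clear(a), handempty, ontable(a)}
    → {clear(a), clear(f), handempty, on(f,g), ontable(a)}
  through step 1 (putdown(e)): drop {handempty}, keep {clear(a), clear(f), on(f,g), ontable(a)}, require {holding(e)}
    → {clear(a), clear(f), holding(e), on(f,g), ontable(a)}

== RESULT ==
["clear(a)", "clear(f)", "holding(e)", "on(f,g)", "ontable(a)"]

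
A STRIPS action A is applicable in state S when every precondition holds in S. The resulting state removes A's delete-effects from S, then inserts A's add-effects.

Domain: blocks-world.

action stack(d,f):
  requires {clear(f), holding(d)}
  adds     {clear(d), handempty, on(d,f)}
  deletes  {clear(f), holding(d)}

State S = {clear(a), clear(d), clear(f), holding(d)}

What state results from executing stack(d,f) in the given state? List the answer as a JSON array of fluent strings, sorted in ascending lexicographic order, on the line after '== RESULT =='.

Compute (S \ del) ∪ add:
  pre ⊆ S: {clear(f), holding(d)} ⊆ S  — applicable
  S \ del = {clear(a), clear(d)}
  ∪ add   = {clear(a), clear(d), handempty, on(d,f)}

== RESULT ==
["clear(a)", "clear(d)", "handempty", "on(d,f)"]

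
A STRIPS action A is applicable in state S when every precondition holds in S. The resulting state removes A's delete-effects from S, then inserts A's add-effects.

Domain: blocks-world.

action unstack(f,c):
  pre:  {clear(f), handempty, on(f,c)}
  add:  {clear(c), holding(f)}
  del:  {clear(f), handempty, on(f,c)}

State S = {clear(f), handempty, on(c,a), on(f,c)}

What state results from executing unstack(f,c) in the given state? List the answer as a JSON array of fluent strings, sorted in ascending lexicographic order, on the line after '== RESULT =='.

Progress:
  pre ⊆ S: {clear(f), handempty, on(f,c)} ⊆ S  — applicable
  S \ del = {on(c,a)}
  ∪ add   = {clear(c), holding(f), on(c,a)}

== RESULT ==
["clear(c)", "holding(f)", "on(c,a)"]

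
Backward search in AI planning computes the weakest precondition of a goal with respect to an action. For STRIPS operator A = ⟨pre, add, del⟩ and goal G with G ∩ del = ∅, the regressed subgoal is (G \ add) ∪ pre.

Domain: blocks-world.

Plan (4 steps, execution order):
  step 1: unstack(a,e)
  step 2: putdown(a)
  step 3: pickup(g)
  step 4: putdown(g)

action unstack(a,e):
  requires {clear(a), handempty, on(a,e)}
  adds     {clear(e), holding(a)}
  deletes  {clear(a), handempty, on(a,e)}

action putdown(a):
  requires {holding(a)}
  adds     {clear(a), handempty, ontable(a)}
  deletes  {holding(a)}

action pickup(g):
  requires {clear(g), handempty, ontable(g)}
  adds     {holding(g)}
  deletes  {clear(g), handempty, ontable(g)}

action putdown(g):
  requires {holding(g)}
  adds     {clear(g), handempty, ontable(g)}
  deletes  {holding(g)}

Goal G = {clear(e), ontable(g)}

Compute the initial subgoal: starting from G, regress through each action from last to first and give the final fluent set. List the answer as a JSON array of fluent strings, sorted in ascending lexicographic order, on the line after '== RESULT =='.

Work backward from the goal:
  through step 4 (putdown(g)): drop {ontable(g)}, keep {clear(e)}, require {holding(g)}
    → {clear(e), holding(g)}
  through step 3 (pickup(g)): drop {holding(g)}, keep {clear(e)}, require {clear(g), handempty, ontable(g)}
    → {clear(e), clear(g), handempty, ontable(g)}
  through step 2 (putdown(a)): drop {handempty}, keep {clear(e), clear(g), ontable(g)}, require {holding(a)}
    → {clear(e), clear(g), holding(a), ontable(g)}
  through step 1 (unstack(a,e)): drop {clear(e), holding(a)}, keep {clear(g), ontable(g)}, require {clear(a), handempty, on(a,e)}
    → {clear(a), clear(g), handempty, on(a,e), ontable(g)}

== RESULT ==
["clear(a)", "clear(g)", "handempty", "on(a,e)", "ontable(g)"]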